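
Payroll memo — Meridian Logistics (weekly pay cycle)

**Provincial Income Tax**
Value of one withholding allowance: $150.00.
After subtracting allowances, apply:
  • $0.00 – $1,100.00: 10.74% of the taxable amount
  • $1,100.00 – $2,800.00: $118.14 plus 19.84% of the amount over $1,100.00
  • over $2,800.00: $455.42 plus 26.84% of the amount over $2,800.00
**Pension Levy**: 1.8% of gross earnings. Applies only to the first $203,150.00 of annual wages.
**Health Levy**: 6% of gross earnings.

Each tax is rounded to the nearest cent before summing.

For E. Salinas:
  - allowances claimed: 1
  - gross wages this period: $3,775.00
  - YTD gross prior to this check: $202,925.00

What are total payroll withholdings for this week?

Provincial Income Tax: taxable = $3,775.00 − 1×$150.00 = $3,625.00
  $455.42 + 26.84% × ($3,625.00 − $2,800.00) = $455.42 + 26.84% × $825.00 = $676.85
Pension Levy: cap $203,150.00 − YTD $202,925.00 = $225.00 subject; 1.8% × $225.00 = $4.05
Health Levy: 6% × $3,775.00 = $226.50
Total: $676.85 + $4.05 + $226.50 = $907.40

$907.40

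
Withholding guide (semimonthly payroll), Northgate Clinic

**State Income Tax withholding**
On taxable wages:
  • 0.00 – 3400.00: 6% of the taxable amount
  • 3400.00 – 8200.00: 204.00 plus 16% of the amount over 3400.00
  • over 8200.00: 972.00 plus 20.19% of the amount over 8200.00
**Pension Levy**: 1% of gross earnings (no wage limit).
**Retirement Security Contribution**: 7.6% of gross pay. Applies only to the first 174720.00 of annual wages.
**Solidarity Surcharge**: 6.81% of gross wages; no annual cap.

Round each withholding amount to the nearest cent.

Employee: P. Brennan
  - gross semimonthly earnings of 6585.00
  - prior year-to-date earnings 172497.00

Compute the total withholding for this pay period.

1396.84

State Income Tax: taxable = 6585.00
  204.00 + 16% × (6585.00 − 3400.00) = 204.00 + 16% × 3185.00 = 713.60
Pension Levy: 1% × 6585.00 = 65.85
Retirement Security Contribution: cap 174720.00 − YTD 172497.00 = 2223.00 subject; 7.6% × 2223.00 = 168.95
Solidarity Surcharge: 6.81% × 6585.00 = 448.44
Total: 713.60 + 65.85 + 168.95 + 448.44 = 1396.84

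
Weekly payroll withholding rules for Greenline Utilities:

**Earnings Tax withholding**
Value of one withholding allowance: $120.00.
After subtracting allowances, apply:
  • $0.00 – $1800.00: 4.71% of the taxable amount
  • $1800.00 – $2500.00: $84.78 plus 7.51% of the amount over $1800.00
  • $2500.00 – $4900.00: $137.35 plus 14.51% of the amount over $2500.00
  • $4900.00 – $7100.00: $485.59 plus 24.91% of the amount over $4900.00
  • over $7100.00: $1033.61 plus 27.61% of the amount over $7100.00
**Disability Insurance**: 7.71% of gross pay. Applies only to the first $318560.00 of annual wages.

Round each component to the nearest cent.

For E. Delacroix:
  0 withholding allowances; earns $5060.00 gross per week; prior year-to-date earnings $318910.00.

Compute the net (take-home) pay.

Earnings Tax: taxable = $5060.00
  $485.59 + 24.91% × ($5060.00 − $4900.00) = $485.59 + 24.91% × $160.00 = $525.45
Disability Insurance: YTD $318910.00 ≥ cap $318560.00 → $0.00
Total withheld: $525.45 + $0.00 = $525.45
Net pay: $5060.00 − $525.45 = $4534.55

$4534.55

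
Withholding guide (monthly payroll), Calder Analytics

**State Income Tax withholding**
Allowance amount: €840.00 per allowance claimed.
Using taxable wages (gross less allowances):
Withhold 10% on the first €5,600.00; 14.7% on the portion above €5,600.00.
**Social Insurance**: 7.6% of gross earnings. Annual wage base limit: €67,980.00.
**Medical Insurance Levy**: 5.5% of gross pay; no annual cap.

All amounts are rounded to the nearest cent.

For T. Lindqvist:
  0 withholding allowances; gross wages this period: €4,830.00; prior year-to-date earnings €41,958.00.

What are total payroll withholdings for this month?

State Income Tax: taxable = €4,830.00
  10% × €4,830.00 = €483.00
Social Insurance: 7.6% × €4,830.00 = €367.08
Medical Insurance Levy: 5.5% × €4,830.00 = €265.65
Total: €483.00 + €367.08 + €265.65 = €1,115.73

€1,115.73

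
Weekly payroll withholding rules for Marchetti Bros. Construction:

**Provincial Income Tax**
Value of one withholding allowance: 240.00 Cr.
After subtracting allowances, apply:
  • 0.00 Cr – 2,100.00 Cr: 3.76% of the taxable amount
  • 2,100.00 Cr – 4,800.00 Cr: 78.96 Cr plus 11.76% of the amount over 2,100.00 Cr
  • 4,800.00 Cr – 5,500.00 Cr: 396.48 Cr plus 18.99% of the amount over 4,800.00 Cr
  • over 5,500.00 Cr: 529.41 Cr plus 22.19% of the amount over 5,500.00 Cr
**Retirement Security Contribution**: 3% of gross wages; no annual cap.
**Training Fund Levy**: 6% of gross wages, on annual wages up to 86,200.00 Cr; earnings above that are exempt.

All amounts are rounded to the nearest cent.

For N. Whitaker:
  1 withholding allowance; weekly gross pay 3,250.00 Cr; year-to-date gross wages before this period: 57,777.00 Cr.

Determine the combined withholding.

Provincial Income Tax: taxable = 3,250.00 Cr − 1×240.00 Cr = 3,010.00 Cr
  78.96 Cr + 11.76% × (3,010.00 Cr − 2,100.00 Cr) = 78.96 Cr + 11.76% × 910.00 Cr = 185.98 Cr
Retirement Security Contribution: 3% × 3,250.00 Cr = 97.50 Cr
Training Fund Levy: 6% × 3,250.00 Cr = 195.00 Cr
Total: 185.98 Cr + 97.50 Cr + 195.00 Cr = 478.48 Cr

478.48 Cr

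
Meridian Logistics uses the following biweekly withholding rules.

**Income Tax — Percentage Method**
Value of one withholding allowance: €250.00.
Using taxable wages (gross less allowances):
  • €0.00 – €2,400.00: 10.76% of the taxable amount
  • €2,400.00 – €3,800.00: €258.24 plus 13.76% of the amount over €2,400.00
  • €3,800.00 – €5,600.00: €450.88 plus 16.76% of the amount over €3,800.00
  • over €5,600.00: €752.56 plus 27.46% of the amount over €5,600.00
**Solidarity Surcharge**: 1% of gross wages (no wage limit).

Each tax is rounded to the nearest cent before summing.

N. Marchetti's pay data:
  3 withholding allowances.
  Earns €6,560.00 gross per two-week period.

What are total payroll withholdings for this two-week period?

€875.83

Income Tax: taxable = €6,560.00 − 3×€250.00 = €5,810.00
  €752.56 + 27.46% × (€5,810.00 − €5,600.00) = €752.56 + 27.46% × €210.00 = €810.23
Solidarity Surcharge: 1% × €6,560.00 = €65.60
Total: €810.23 + €65.60 = €875.83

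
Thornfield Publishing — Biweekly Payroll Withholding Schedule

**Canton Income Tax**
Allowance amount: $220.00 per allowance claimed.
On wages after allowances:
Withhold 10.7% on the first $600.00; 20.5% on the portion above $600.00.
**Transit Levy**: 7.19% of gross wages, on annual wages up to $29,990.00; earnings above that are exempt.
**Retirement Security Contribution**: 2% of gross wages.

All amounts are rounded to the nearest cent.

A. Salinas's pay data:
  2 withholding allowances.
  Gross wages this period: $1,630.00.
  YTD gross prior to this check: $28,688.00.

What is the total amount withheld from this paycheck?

$311.36

Canton Income Tax: taxable = $1,630.00 − 2×$220.00 = $1,190.00
  $64.20 + 20.5% × ($1,190.00 − $600.00) = $64.20 + 20.5% × $590.00 = $185.15
Transit Levy: cap $29,990.00 − YTD $28,688.00 = $1,302.00 subject; 7.19% × $1,302.00 = $93.61
Retirement Security Contribution: 2% × $1,630.00 = $32.60
Total: $185.15 + $93.61 + $32.60 = $311.36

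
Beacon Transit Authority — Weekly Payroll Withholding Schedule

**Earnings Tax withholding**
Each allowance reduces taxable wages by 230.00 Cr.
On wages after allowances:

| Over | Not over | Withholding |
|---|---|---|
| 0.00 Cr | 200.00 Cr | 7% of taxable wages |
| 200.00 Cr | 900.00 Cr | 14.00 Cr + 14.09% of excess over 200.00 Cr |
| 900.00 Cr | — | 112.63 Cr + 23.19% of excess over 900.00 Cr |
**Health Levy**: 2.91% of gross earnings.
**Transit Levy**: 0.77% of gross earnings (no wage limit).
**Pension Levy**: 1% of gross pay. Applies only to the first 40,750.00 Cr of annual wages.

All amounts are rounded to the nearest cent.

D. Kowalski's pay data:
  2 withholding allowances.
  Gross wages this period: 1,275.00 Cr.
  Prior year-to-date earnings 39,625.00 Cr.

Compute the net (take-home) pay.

1,116.18 Cr

Earnings Tax: taxable = 1,275.00 Cr − 2×230.00 Cr = 815.00 Cr
  14.00 Cr + 14.09% × (815.00 Cr − 200.00 Cr) = 14.00 Cr + 14.09% × 615.00 Cr = 100.65 Cr
Health Levy: 2.91% × 1,275.00 Cr = 37.10 Cr
Transit Levy: 0.77% × 1,275.00 Cr = 9.82 Cr
Pension Levy: cap 40,750.00 Cr − YTD 39,625.00 Cr = 1,125.00 Cr subject; 1% × 1,125.00 Cr = 11.25 Cr
Total withheld: 100.65 Cr + 37.10 Cr + 9.82 Cr + 11.25 Cr = 158.82 Cr
Net pay: 1,275.00 Cr − 158.82 Cr = 1,116.18 Cr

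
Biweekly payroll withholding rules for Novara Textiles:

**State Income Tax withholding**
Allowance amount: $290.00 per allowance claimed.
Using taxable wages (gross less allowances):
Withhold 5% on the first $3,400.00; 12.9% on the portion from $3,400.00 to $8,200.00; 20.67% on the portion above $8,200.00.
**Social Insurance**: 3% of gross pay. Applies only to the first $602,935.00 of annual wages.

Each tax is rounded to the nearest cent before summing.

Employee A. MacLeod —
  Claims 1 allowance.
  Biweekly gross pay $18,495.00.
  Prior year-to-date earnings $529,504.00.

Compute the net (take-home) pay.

$15,082.92

State Income Tax: taxable = $18,495.00 − 1×$290.00 = $18,205.00
  $789.20 + 20.67% × ($18,205.00 − $8,200.00) = $789.20 + 20.67% × $10,005.00 = $2,857.23
Social Insurance: 3% × $18,495.00 = $554.85
Total withheld: $2,857.23 + $554.85 = $3,412.08
Net pay: $18,495.00 − $3,412.08 = $15,082.92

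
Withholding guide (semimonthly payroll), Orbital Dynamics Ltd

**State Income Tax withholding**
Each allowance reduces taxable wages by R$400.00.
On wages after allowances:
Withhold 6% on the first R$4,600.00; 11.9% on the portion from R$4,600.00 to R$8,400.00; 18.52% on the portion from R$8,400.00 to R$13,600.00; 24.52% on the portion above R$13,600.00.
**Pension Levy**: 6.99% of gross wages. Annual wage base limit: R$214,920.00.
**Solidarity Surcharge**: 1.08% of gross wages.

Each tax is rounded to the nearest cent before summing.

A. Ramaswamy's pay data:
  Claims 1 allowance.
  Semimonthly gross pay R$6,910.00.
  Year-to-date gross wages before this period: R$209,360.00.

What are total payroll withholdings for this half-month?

State Income Tax: taxable = R$6,910.00 − 1×R$400.00 = R$6,510.00
  R$276.00 + 11.9% × (R$6,510.00 − R$4,600.00) = R$276.00 + 11.9% × R$1,910.00 = R$503.29
Pension Levy: cap R$214,920.00 − YTD R$209,360.00 = R$5,560.00 subject; 6.99% × R$5,560.00 = R$388.64
Solidarity Surcharge: 1.08% × R$6,910.00 = R$74.63
Total: R$503.29 + R$388.64 + R$74.63 = R$966.56

R$966.56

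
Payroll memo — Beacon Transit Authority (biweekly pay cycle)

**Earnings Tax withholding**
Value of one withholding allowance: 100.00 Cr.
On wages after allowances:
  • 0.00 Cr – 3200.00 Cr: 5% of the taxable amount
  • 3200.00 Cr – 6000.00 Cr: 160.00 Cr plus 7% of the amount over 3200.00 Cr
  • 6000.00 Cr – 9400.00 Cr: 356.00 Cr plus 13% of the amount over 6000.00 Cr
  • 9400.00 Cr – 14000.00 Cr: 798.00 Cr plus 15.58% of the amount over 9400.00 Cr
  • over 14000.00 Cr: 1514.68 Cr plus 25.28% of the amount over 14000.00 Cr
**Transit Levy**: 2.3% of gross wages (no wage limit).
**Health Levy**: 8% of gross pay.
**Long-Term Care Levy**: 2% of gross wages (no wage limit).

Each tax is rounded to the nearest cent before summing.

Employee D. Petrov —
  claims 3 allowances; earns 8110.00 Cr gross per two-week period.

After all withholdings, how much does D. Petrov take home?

Earnings Tax: taxable = 8110.00 Cr − 3×100.00 Cr = 7810.00 Cr
  356.00 Cr + 13% × (7810.00 Cr − 6000.00 Cr) = 356.00 Cr + 13% × 1810.00 Cr = 591.30 Cr
Transit Levy: 2.3% × 8110.00 Cr = 186.53 Cr
Health Levy: 8% × 8110.00 Cr = 648.80 Cr
Long-Term Care Levy: 2% × 8110.00 Cr = 162.20 Cr
Total withheld: 591.30 Cr + 186.53 Cr + 648.80 Cr + 162.20 Cr = 1588.83 Cr
Net pay: 8110.00 Cr − 1588.83 Cr = 6521.17 Cr

6521.17 Cr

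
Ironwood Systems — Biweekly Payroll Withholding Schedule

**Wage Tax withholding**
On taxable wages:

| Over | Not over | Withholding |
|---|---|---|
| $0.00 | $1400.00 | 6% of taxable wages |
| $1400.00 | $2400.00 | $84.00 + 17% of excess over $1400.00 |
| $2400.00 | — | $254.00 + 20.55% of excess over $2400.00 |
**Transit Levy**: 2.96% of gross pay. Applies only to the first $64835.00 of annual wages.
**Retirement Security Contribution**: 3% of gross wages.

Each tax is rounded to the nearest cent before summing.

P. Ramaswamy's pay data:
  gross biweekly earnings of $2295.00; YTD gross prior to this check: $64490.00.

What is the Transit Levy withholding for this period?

$10.21

Transit Levy: cap $64835.00 − YTD $64490.00 = $345.00 subject; 2.96% × $345.00 = $10.21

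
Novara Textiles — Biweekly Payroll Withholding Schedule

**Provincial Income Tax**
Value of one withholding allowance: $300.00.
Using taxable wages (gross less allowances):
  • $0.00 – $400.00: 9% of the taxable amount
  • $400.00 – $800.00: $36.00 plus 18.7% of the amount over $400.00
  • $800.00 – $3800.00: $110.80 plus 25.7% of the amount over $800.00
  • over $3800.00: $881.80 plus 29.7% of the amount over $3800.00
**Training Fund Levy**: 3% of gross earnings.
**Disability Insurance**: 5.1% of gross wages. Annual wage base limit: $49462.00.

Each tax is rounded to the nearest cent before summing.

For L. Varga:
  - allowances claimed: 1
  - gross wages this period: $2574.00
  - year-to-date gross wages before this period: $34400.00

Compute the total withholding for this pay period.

Provincial Income Tax: taxable = $2574.00 − 1×$300.00 = $2274.00
  $110.80 + 25.7% × ($2274.00 − $800.00) = $110.80 + 25.7% × $1474.00 = $489.62
Training Fund Levy: 3% × $2574.00 = $77.22
Disability Insurance: 5.1% × $2574.00 = $131.27
Total: $489.62 + $77.22 + $131.27 = $698.11

$698.11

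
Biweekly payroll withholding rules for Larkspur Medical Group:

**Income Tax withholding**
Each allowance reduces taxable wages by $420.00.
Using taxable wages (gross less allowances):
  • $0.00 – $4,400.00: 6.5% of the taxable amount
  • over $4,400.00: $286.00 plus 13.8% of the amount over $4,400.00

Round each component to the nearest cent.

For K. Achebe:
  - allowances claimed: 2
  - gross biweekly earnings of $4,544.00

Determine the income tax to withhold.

$240.76

Income Tax: taxable = $4,544.00 − 2×$420.00 = $3,704.00
  6.5% × $3,704.00 = $240.76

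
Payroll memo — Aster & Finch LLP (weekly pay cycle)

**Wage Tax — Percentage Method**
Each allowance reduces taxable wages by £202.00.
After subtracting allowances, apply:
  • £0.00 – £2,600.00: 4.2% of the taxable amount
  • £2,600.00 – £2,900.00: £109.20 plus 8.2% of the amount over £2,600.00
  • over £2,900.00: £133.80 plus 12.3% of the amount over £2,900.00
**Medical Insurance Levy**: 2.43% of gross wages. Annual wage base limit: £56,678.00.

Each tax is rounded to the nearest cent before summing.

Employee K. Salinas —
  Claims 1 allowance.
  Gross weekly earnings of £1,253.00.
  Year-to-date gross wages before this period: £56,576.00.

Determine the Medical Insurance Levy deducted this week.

Medical Insurance Levy: cap £56,678.00 − YTD £56,576.00 = £102.00 subject; 2.43% × £102.00 = £2.48

£2.48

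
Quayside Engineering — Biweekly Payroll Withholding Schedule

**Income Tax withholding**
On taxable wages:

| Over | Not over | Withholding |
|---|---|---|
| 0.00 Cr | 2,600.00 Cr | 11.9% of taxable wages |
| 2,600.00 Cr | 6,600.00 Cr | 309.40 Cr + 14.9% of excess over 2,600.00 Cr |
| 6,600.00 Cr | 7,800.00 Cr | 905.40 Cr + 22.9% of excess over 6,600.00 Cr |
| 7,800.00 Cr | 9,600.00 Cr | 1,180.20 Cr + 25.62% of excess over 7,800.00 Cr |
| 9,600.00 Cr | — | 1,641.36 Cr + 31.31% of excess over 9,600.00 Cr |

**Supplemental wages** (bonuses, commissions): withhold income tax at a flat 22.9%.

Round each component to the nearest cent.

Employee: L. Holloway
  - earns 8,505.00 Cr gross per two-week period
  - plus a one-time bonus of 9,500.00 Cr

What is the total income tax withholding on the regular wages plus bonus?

3,536.32 Cr

Income Tax: taxable = 8,505.00 Cr
  1,180.20 Cr + 25.62% × (8,505.00 Cr − 7,800.00 Cr) = 1,180.20 Cr + 25.62% × 705.00 Cr = 1,360.82 Cr
Supplemental (22.9% flat on bonus): 22.9% × 9,500.00 Cr = 2,175.50 Cr
Total income tax: 1,360.82 Cr + 2,175.50 Cr = 3,536.32 Cr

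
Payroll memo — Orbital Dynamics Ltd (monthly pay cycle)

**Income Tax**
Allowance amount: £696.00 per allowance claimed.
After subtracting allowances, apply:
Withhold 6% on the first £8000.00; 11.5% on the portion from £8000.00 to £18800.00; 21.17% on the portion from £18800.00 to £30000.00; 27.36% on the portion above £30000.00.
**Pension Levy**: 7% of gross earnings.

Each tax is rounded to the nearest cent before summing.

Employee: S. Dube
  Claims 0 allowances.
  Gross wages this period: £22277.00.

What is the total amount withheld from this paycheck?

£4017.47

Income Tax: taxable = £22277.00
  £1722.00 + 21.17% × (£22277.00 − £18800.00) = £1722.00 + 21.17% × £3477.00 = £2458.08
Pension Levy: 7% × £22277.00 = £1559.39
Total: £2458.08 + £1559.39 = £4017.47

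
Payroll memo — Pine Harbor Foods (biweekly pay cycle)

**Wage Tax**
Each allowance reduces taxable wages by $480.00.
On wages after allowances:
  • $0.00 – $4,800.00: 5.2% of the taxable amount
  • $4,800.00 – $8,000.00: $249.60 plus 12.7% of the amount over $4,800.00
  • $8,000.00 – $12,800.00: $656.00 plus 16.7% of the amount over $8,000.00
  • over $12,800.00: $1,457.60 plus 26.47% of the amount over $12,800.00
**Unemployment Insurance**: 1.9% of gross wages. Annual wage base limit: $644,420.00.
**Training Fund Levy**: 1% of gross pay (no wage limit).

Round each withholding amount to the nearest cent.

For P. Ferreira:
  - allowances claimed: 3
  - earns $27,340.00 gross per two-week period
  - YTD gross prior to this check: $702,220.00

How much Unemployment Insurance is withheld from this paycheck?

Unemployment Insurance: YTD $702,220.00 ≥ cap $644,420.00 → $0.00

$0.00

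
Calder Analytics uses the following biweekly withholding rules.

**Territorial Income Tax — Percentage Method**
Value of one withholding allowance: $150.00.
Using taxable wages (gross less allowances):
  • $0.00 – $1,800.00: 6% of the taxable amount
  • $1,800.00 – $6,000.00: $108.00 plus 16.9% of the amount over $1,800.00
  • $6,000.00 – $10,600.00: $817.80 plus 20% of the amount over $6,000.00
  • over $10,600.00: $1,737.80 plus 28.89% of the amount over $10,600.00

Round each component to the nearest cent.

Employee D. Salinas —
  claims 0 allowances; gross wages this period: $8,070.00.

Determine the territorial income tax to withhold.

Territorial Income Tax: taxable = $8,070.00
  $817.80 + 20% × ($8,070.00 − $6,000.00) = $817.80 + 20% × $2,070.00 = $1,231.80

$1,231.80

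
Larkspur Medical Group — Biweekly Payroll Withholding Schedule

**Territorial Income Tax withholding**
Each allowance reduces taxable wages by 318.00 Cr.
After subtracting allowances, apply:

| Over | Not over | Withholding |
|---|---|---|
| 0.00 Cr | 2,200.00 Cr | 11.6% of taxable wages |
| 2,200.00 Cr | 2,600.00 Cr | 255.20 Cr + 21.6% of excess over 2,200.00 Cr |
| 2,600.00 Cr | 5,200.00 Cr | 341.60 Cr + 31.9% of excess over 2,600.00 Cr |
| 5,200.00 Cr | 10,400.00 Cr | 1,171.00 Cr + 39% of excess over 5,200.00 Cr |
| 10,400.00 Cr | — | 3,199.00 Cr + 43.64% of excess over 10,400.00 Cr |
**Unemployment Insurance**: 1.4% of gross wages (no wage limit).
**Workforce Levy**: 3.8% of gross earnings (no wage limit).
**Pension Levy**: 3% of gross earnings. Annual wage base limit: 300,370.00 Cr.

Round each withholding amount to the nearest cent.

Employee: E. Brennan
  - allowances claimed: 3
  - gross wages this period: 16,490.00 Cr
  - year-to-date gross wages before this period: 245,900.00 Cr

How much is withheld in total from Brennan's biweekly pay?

Territorial Income Tax: taxable = 16,490.00 Cr − 3×318.00 Cr = 15,536.00 Cr
  3,199.00 Cr + 43.64% × (15,536.00 Cr − 10,400.00 Cr) = 3,199.00 Cr + 43.64% × 5,136.00 Cr = 5,440.35 Cr
Unemployment Insurance: 1.4% × 16,490.00 Cr = 230.86 Cr
Workforce Levy: 3.8% × 16,490.00 Cr = 626.62 Cr
Pension Levy: 3% × 16,490.00 Cr = 494.70 Cr
Total: 5,440.35 Cr + 230.86 Cr + 626.62 Cr + 494.70 Cr = 6,792.53 Cr

6,792.53 Cr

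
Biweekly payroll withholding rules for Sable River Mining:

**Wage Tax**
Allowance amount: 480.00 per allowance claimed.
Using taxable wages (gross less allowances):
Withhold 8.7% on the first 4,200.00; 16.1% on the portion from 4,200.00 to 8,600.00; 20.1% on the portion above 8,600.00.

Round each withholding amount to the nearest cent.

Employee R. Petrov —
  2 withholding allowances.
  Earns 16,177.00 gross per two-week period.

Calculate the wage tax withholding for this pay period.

2,403.82

Wage Tax: taxable = 16,177.00 − 2×480.00 = 15,217.00
  1,073.80 + 20.1% × (15,217.00 − 8,600.00) = 1,073.80 + 20.1% × 6,617.00 = 2,403.82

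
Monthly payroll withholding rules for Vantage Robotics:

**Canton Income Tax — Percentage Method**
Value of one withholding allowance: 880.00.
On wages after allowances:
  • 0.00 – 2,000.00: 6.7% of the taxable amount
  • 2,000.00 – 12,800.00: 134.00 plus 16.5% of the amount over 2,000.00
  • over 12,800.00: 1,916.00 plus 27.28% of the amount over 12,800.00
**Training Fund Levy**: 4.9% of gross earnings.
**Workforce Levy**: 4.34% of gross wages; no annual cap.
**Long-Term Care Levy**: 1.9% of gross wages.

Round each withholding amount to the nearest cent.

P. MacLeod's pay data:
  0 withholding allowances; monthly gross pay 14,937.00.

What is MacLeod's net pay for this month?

10,774.05

Canton Income Tax: taxable = 14,937.00
  1,916.00 + 27.28% × (14,937.00 − 12,800.00) = 1,916.00 + 27.28% × 2,137.00 = 2,498.97
Training Fund Levy: 4.9% × 14,937.00 = 731.91
Workforce Levy: 4.34% × 14,937.00 = 648.27
Long-Term Care Levy: 1.9% × 14,937.00 = 283.80
Total withheld: 2,498.97 + 731.91 + 648.27 + 283.80 = 4,162.95
Net pay: 14,937.00 − 4,162.95 = 10,774.05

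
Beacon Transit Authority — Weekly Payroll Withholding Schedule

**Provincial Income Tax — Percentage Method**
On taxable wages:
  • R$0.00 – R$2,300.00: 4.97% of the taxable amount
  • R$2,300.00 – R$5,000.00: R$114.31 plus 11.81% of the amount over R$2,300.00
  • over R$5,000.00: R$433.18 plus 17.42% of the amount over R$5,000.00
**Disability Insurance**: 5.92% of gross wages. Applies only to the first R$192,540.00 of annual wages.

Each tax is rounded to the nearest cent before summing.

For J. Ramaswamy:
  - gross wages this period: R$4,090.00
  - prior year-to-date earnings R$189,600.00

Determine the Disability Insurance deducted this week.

R$174.05

Disability Insurance: cap R$192,540.00 − YTD R$189,600.00 = R$2,940.00 subject; 5.92% × R$2,940.00 = R$174.05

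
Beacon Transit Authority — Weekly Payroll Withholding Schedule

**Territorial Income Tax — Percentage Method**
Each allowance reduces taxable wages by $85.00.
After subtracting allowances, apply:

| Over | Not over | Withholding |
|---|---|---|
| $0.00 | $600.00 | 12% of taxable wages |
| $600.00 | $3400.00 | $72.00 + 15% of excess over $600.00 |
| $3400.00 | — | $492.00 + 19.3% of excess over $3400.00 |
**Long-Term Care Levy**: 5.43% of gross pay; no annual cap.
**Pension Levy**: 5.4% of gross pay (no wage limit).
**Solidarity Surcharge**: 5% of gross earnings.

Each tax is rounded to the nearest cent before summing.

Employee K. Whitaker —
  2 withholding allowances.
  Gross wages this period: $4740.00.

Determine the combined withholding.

$1468.15

Territorial Income Tax: taxable = $4740.00 − 2×$85.00 = $4570.00
  $492.00 + 19.3% × ($4570.00 − $3400.00) = $492.00 + 19.3% × $1170.00 = $717.81
Long-Term Care Levy: 5.43% × $4740.00 = $257.38
Pension Levy: 5.4% × $4740.00 = $255.96
Solidarity Surcharge: 5% × $4740.00 = $237.00
Total: $717.81 + $257.38 + $255.96 + $237.00 = $1468.15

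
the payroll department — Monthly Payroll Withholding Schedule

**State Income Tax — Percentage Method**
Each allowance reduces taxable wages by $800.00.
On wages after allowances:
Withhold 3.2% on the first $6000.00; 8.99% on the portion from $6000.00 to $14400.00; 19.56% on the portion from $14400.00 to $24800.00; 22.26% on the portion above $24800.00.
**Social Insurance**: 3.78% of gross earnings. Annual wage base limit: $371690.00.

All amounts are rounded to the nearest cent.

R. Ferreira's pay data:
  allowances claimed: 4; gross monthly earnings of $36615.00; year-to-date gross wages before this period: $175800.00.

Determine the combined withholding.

$6283.15

State Income Tax: taxable = $36615.00 − 4×$800.00 = $33415.00
  $2981.40 + 22.26% × ($33415.00 − $24800.00) = $2981.40 + 22.26% × $8615.00 = $4899.10
Social Insurance: 3.78% × $36615.00 = $1384.05
Total: $4899.10 + $1384.05 = $6283.15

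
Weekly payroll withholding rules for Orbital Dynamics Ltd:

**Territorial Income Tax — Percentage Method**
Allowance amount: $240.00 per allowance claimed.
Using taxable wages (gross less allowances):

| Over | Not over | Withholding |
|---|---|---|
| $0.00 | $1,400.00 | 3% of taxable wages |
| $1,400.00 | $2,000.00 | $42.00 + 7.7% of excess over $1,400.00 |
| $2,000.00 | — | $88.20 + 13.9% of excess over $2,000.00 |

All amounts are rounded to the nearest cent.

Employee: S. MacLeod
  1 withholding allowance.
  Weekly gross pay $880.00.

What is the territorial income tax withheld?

Territorial Income Tax: taxable = $880.00 − 1×$240.00 = $640.00
  3% × $640.00 = $19.20

$19.20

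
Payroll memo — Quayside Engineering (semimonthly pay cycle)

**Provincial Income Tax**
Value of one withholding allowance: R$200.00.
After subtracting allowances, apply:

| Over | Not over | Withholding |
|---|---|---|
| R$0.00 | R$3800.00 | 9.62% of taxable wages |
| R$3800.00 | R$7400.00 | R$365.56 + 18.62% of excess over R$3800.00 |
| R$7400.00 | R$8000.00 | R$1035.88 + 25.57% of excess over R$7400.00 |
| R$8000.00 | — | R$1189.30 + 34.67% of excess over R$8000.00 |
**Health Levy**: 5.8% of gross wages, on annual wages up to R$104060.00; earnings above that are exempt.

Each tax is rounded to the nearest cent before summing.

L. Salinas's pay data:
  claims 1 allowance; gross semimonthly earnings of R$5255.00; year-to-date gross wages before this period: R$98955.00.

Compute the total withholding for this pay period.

Provincial Income Tax: taxable = R$5255.00 − 1×R$200.00 = R$5055.00
  R$365.56 + 18.62% × (R$5055.00 − R$3800.00) = R$365.56 + 18.62% × R$1255.00 = R$599.24
Health Levy: cap R$104060.00 − YTD R$98955.00 = R$5105.00 subject; 5.8% × R$5105.00 = R$296.09
Total: R$599.24 + R$296.09 = R$895.33

R$895.33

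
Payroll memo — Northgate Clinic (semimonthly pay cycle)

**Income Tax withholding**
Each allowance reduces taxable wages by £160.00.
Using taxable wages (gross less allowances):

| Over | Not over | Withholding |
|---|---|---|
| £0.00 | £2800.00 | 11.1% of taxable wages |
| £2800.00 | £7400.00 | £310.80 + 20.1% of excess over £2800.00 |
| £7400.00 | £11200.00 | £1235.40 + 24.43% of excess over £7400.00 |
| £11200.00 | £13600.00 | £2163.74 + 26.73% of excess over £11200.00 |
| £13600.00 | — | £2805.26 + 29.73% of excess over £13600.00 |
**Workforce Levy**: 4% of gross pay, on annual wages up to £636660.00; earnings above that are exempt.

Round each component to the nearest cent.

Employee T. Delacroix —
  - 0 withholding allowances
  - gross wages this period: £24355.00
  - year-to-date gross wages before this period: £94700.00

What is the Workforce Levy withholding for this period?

Workforce Levy: 4% × £24355.00 = £974.20

£974.20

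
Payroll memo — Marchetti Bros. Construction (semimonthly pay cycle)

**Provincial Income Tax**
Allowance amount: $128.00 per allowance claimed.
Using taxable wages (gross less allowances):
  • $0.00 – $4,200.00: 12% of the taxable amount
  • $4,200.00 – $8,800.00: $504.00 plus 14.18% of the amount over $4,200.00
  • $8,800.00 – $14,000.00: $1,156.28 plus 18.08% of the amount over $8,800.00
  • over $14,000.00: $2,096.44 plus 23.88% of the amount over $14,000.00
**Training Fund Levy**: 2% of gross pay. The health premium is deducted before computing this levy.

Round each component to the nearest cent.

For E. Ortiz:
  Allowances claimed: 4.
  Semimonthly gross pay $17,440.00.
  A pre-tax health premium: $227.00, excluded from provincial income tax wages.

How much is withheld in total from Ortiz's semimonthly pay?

Provincial Income Tax: taxable = $17,440.00 − $227.00 − 4×$128.00 = $16,701.00
  $2,096.44 + 23.88% × ($16,701.00 − $14,000.00) = $2,096.44 + 23.88% × $2,701.00 = $2,741.44
Training Fund Levy: 2% × $17,213.00 = $344.26
Total: $2,741.44 + $344.26 = $3,085.70

$3,085.70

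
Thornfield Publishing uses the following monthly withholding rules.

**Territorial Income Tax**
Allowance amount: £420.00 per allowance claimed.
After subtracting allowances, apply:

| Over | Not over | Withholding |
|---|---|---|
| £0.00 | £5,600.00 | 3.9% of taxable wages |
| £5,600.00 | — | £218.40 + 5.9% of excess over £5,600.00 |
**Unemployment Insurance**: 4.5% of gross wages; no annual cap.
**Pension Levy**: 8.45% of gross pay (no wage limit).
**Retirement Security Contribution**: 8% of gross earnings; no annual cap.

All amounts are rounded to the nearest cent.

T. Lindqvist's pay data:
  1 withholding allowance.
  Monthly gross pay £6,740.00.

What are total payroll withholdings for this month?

Territorial Income Tax: taxable = £6,740.00 − 1×£420.00 = £6,320.00
  £218.40 + 5.9% × (£6,320.00 − £5,600.00) = £218.40 + 5.9% × £720.00 = £260.88
Unemployment Insurance: 4.5% × £6,740.00 = £303.30
Pension Levy: 8.45% × £6,740.00 = £569.53
Retirement Security Contribution: 8% × £6,740.00 = £539.20
Total: £260.88 + £303.30 + £569.53 + £539.20 = £1,672.91

£1,672.91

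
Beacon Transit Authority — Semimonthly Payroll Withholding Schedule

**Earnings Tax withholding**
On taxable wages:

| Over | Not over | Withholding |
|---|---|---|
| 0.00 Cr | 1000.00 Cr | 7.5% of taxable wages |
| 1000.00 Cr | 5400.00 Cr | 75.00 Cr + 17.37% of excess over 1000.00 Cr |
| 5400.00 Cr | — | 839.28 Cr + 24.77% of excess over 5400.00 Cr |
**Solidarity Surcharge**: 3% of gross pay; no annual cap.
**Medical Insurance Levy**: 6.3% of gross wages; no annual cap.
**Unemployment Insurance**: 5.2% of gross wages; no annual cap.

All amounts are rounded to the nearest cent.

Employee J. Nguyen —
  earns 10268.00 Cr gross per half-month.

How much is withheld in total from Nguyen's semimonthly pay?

Earnings Tax: taxable = 10268.00 Cr
  839.28 Cr + 24.77% × (10268.00 Cr − 5400.00 Cr) = 839.28 Cr + 24.77% × 4868.00 Cr = 2045.08 Cr
Solidarity Surcharge: 3% × 10268.00 Cr = 308.04 Cr
Medical Insurance Levy: 6.3% × 10268.00 Cr = 646.88 Cr
Unemployment Insurance: 5.2% × 10268.00 Cr = 533.94 Cr
Total: 2045.08 Cr + 308.04 Cr + 646.88 Cr + 533.94 Cr = 3533.94 Cr

3533.94 Cr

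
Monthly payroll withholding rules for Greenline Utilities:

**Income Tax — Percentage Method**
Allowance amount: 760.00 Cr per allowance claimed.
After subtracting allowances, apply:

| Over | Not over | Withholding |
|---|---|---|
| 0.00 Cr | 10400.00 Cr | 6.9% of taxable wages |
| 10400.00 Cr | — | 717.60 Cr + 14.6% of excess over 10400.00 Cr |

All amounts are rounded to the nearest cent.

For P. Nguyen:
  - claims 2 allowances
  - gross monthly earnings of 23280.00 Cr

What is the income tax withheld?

Income Tax: taxable = 23280.00 Cr − 2×760.00 Cr = 21760.00 Cr
  717.60 Cr + 14.6% × (21760.00 Cr − 10400.00 Cr) = 717.60 Cr + 14.6% × 11360.00 Cr = 2376.16 Cr

2376.16 Cr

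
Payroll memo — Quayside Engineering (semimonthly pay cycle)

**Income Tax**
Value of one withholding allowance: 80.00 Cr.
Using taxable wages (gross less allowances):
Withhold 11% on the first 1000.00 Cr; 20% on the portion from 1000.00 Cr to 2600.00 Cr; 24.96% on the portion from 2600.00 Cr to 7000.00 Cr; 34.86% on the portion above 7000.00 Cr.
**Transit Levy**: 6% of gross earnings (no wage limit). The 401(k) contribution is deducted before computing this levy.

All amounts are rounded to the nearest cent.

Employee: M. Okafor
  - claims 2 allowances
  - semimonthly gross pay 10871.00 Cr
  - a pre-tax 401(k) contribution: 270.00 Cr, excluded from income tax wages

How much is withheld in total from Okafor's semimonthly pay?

Income Tax: taxable = 10871.00 Cr − 270.00 Cr − 2×80.00 Cr = 10441.00 Cr
  1528.24 Cr + 34.86% × (10441.00 Cr − 7000.00 Cr) = 1528.24 Cr + 34.86% × 3441.00 Cr = 2727.77 Cr
Transit Levy: 6% × 10601.00 Cr = 636.06 Cr
Total: 2727.77 Cr + 636.06 Cr = 3363.83 Cr

3363.83 Cr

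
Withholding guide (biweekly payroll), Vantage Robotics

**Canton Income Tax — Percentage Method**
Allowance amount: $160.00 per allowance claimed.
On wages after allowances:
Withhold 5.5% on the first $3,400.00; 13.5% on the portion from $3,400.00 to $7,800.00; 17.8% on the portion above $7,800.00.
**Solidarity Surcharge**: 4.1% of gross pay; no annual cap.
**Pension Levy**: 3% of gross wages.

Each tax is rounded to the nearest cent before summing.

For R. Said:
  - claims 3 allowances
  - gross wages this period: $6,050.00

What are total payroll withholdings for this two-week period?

$909.50

Canton Income Tax: taxable = $6,050.00 − 3×$160.00 = $5,570.00
  $187.00 + 13.5% × ($5,570.00 − $3,400.00) = $187.00 + 13.5% × $2,170.00 = $479.95
Solidarity Surcharge: 4.1% × $6,050.00 = $248.05
Pension Levy: 3% × $6,050.00 = $181.50
Total: $479.95 + $248.05 + $181.50 = $909.50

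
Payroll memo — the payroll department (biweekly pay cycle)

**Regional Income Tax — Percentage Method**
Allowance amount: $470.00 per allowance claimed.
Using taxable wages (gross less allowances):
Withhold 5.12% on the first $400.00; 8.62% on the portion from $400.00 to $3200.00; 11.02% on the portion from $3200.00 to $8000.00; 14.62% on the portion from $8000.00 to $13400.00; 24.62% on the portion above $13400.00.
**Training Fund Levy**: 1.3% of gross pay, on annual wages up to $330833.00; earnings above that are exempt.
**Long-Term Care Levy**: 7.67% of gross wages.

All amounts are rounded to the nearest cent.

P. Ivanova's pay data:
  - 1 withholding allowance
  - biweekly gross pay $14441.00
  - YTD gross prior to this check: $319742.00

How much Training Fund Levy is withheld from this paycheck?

$144.18

Training Fund Levy: cap $330833.00 − YTD $319742.00 = $11091.00 subject; 1.3% × $11091.00 = $144.18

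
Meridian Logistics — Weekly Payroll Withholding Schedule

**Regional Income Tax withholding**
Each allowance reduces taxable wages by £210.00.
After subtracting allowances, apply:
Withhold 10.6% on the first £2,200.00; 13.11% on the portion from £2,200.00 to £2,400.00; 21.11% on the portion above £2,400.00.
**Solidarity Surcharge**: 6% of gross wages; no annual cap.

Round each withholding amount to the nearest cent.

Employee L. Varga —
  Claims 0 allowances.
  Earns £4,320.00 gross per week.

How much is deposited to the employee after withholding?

Regional Income Tax: taxable = £4,320.00
  £259.42 + 21.11% × (£4,320.00 − £2,400.00) = £259.42 + 21.11% × £1,920.00 = £664.73
Solidarity Surcharge: 6% × £4,320.00 = £259.20
Total withheld: £664.73 + £259.20 = £923.93
Net pay: £4,320.00 − £923.93 = £3,396.07

£3,396.07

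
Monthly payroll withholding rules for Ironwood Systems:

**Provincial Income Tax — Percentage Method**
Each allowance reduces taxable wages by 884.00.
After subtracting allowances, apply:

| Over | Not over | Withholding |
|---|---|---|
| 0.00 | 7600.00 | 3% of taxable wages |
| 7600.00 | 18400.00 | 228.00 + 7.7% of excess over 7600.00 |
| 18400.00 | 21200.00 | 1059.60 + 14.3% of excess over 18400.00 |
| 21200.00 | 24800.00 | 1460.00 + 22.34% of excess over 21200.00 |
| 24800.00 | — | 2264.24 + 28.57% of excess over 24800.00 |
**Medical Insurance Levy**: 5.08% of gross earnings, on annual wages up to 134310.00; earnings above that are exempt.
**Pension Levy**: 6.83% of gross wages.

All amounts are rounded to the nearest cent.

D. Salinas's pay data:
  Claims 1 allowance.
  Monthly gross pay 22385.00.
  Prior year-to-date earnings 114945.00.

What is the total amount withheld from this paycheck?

Provincial Income Tax: taxable = 22385.00 − 1×884.00 = 21501.00
  1460.00 + 22.34% × (21501.00 − 21200.00) = 1460.00 + 22.34% × 301.00 = 1527.24
Medical Insurance Levy: cap 134310.00 − YTD 114945.00 = 19365.00 subject; 5.08% × 19365.00 = 983.74
Pension Levy: 6.83% × 22385.00 = 1528.90
Total: 1527.24 + 983.74 + 1528.90 = 4039.88

4039.88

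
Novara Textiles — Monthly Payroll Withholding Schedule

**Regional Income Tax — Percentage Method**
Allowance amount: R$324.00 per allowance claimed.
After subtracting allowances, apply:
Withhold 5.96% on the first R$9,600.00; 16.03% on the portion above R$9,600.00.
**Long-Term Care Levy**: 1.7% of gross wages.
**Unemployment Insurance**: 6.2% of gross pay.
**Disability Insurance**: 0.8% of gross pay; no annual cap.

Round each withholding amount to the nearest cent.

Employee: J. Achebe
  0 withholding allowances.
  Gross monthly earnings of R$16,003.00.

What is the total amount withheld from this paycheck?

Regional Income Tax: taxable = R$16,003.00
  R$572.16 + 16.03% × (R$16,003.00 − R$9,600.00) = R$572.16 + 16.03% × R$6,403.00 = R$1,598.56
Long-Term Care Levy: 1.7% × R$16,003.00 = R$272.05
Unemployment Insurance: 6.2% × R$16,003.00 = R$992.19
Disability Insurance: 0.8% × R$16,003.00 = R$128.02
Total: R$1,598.56 + R$272.05 + R$992.19 + R$128.02 = R$2,990.82

R$2,990.82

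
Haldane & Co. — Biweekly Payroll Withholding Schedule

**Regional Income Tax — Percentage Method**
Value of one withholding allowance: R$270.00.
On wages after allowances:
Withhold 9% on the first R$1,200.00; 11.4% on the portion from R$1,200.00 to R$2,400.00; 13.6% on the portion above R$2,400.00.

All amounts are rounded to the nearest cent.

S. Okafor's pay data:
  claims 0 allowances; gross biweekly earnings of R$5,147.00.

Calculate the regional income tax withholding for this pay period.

Regional Income Tax: taxable = R$5,147.00
  R$244.80 + 13.6% × (R$5,147.00 − R$2,400.00) = R$244.80 + 13.6% × R$2,747.00 = R$618.39

R$618.39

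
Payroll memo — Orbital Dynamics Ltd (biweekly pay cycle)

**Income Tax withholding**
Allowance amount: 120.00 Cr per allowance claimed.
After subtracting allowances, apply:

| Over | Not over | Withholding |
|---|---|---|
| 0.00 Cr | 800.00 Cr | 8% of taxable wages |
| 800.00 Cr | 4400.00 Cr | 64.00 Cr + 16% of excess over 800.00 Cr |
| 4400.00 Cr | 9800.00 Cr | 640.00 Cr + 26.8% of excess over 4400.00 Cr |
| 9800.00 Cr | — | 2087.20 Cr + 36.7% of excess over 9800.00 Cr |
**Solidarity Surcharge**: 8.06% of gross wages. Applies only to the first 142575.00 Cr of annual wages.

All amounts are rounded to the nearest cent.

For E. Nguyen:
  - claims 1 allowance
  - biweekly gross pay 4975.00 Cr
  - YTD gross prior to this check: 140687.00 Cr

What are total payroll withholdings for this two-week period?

Income Tax: taxable = 4975.00 Cr − 1×120.00 Cr = 4855.00 Cr
  640.00 Cr + 26.8% × (4855.00 Cr − 4400.00 Cr) = 640.00 Cr + 26.8% × 455.00 Cr = 761.94 Cr
Solidarity Surcharge: cap 142575.00 Cr − YTD 140687.00 Cr = 1888.00 Cr subject; 8.06% × 1888.00 Cr = 152.17 Cr
Total: 761.94 Cr + 152.17 Cr = 914.11 Cr

914.11 Cr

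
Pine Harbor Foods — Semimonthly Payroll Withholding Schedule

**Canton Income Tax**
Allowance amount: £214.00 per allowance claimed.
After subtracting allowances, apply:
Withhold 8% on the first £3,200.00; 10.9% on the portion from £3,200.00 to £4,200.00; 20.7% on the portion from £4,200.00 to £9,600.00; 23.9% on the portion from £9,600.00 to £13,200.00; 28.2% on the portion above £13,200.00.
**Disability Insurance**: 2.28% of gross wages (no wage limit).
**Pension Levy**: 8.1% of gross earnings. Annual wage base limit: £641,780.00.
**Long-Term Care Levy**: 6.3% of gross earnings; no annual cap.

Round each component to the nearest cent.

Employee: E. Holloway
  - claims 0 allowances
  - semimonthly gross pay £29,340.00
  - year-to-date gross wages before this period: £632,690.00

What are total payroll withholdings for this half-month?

£10,148.34

Canton Income Tax: taxable = £29,340.00
  £2,343.20 + 28.2% × (£29,340.00 − £13,200.00) = £2,343.20 + 28.2% × £16,140.00 = £6,894.68
Disability Insurance: 2.28% × £29,340.00 = £668.95
Pension Levy: cap £641,780.00 − YTD £632,690.00 = £9,090.00 subject; 8.1% × £9,090.00 = £736.29
Long-Term Care Levy: 6.3% × £29,340.00 = £1,848.42
Total: £6,894.68 + £668.95 + £736.29 + £1,848.42 = £10,148.34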